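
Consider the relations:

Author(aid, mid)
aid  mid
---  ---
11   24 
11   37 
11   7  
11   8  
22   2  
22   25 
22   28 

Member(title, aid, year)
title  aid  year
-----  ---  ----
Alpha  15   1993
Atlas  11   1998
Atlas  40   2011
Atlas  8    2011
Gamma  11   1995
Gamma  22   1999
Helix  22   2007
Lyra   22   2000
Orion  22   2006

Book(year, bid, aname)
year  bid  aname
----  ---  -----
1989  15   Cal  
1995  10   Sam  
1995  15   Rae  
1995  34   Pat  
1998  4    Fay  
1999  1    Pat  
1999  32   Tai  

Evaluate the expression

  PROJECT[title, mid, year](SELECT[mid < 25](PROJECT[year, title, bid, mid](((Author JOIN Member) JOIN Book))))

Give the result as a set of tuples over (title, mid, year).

Joining Author and Member on aid yields {(11, 24, Atlas, 1998), (11, 24, Gamma, 1995), (11, 37, Atlas, 1998), (11, 37, Gamma, 1995), (11, 7, Atlas, 1998), (11, 7, Gamma, 1995), (11, 8, Atlas, 1998), (11, 8, Gamma, 1995), (22, 2, Gamma, 1999), (22, 2, Helix, 2007), (22, 2, Lyra, 2000), (22, 2, Orion, 2006), (22, 25, Gamma, 1999), (22, 25, Helix, 2007), (22, 25, Lyra, 2000), (22, 25, Orion, 2006), (22, 28, Gamma, 1999), (22, 28, Helix, 2007), (22, 28, Lyra, 2000), (22, 28, Orion, 2006)}.
Joining (Author JOIN Member) and Book on year yields {(11, 24, Atlas, 1998, 4, Fay), (11, 24, Gamma, 1995, 10, Sam), (11, 24, Gamma, 1995, 15, Rae), (11, 24, Gamma, 1995, 34, Pat), (11, 37, Atlas, 1998, 4, Fay), (11, 37, Gamma, 1995, 10, Sam), (11, 37, Gamma, 1995, 15, Rae), (11, 37, Gamma, 1995, 34, Pat), (11, 7, Atlas, 1998, 4, Fay), (11, 7, Gamma, 1995, 10, Sam), (11, 7, Gamma, 1995, 15, Rae), (11, 7, Gamma, 1995, 34, Pat), (11, 8, Atlas, 1998, 4, Fay), (11, 8, Gamma, 1995, 10, Sam), (11, 8, Gamma, 1995, 15, Rae), (11, 8, Gamma, 1995, 34, Pat), (22, 2, Gamma, 1999, 1, Pat), (22, 2, Gamma, 1999, 32, Tai), (22, 25, Gamma, 1999, 1, Pat), (22, 25, Gamma, 1999, 32, Tai), (22, 28, Gamma, 1999, 1, Pat), (22, 28, Gamma, 1999, 32, Tai)}.
π[year, title, bid, mid]: project onto (year, title, bid, mid) → {(1995, Gamma, 10, 24), (1995, Gamma, 10, 37), (1995, Gamma, 10, 7), (1995, Gamma, 10, 8), (1995, Gamma, 15, 24), (1995, Gamma, 15, 37), (1995, Gamma, 15, 7), (1995, Gamma, 15, 8), (1995, Gamma, 34, 24), (1995, Gamma, 34, 37), (1995, Gamma, 34, 7), (1995, Gamma, 34, 8), (1998, Atlas, 4, 24), (1998, Atlas, 4, 37), (1998, Atlas, 4, 7), (1998, Atlas, 4, 8), (1999, Gamma, 1, 2), (1999, Gamma, 1, 25), (1999, Gamma, 1, 28), (1999, Gamma, 32, 2), (1999, Gamma, 32, 25), (1999, Gamma, 32, 28)}
σ[mid < 25]: keep tuples satisfying mid < 25 → {(1995, Gamma, 10, 24), (1995, Gamma, 10, 7), (1995, Gamma, 10, 8), (1995, Gamma, 15, 24), (1995, Gamma, 15, 7), (1995, Gamma, 15, 8), (1995, Gamma, 34, 24), (1995, Gamma, 34, 7), (1995, Gamma, 34, 8), (1998, Atlas, 4, 24), (1998, Atlas, 4, 7), (1998, Atlas, 4, 8), (1999, Gamma, 1, 2), (1999, Gamma, 32, 2)}
π[title, mid, year]: project onto (title, mid, year) (7 duplicate(s) eliminated) → {(Atlas, 24, 1998), (Atlas, 7, 1998), (Atlas, 8, 1998), (Gamma, 2, 1999), (Gamma, 24, 1995), (Gamma, 7, 1995), (Gamma, 8, 1995)}

{(Atlas, 24, 1998), (Atlas, 7, 1998), (Atlas, 8, 1998), (Gamma, 2, 1999), (Gamma, 24, 1995), (Gamma, 7, 1995), (Gamma, 8, 1995)}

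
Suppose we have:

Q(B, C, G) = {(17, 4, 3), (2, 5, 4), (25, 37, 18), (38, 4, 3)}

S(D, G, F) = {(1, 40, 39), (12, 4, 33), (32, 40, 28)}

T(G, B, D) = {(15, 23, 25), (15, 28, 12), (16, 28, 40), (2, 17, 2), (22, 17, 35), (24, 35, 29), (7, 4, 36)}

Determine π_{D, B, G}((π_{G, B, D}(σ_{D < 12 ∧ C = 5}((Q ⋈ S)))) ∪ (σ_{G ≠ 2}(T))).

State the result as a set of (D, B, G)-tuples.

Joining Q and S on G yields {(2, 5, 4, 12, 33)}.
σ[D < 12 ∧ C = 5]: keep tuples satisfying D < 12 ∧ C = 5 → {}
Keep only column(s) G, B, D: {}
σ[G ≠ 2]: keep tuples satisfying G ≠ 2 → {(15, 23, 25), (15, 28, 12), (16, 28, 40), (22, 17, 35), (24, 35, 29), (7, 4, 36)}
Union: {} with {(15, 23, 25), (15, 28, 12), (16, 28, 40), (22, 17, 35), (24, 35, 29), (7, 4, 36)} → {(15, 23, 25), (15, 28, 12), (16, 28, 40), (22, 17, 35), (24, 35, 29), (7, 4, 36)}
Keep only column(s) D, B, G: {(12, 28, 15), (25, 23, 15), (29, 35, 24), (35, 17, 22), (36, 4, 7), (40, 28, 16)}

{(12, 28, 15), (25, 23, 15), (29, 35, 24), (35, 17, 22), (36, 4, 7), (40, 28, 16)}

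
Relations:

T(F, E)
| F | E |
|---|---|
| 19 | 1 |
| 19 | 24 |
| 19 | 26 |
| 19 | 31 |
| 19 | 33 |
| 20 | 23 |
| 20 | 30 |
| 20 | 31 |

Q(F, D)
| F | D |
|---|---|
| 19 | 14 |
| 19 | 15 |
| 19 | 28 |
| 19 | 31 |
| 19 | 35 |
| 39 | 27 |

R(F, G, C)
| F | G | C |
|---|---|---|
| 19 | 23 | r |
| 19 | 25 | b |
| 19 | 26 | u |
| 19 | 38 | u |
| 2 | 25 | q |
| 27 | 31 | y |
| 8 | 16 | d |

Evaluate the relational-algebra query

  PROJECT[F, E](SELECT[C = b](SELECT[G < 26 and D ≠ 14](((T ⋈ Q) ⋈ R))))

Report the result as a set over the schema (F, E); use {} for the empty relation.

{(19, 1), (19, 24), (19, 26), (19, 31), (19, 33)}

Natural join on F: {(19, 1, 14), (19, 1, 15), (19, 1, 28), (19, 1, 31), (19, 1, 35), (19, 24, 14), (19, 24, 15), (19, 24, 28), (19, 24, 31), (19, 24, 35), (19, 26, 14), (19, 26, 15), (19, 26, 28), (19, 26, 31), (19, 26, 35), (19, 31, 14), (19, 31, 15), (19, 31, 28), (19, 31, 31), (19, 31, 35), (19, 33, 14), (19, 33, 15), (19, 33, 28), (19, 33, 31), (19, 33, 35)}
Natural join on F: {(19, 1, 14, 23, r), (19, 1, 14, 25, b), (19, 1, 14, 26, u), (19, 1, 14, 38, u), (19, 1, 15, 23, r), (19, 1, 15, 25, b), (19, 1, 15, 26, u), (19, 1, 15, 38, u), (19, 1, 28, 23, r), (19, 1, 28, 25, b), (19, 1, 28, 26, u), (19, 1, 28, 38, u), (19, 1, 31, 23, r), (19, 1, 31, 25, b), (19, 1, 31, 26, u), (19, 1, 31, 38, u), (19, 1, 35, 23, r), (19, 1, 35, 25, b), (19, 1, 35, 26, u), (19, 1, 35, 38, u), (19, 24, 14, 23, r), (19, 24, 14, 25, b), (19, 24, 14, 26, u), (19, 24, 14, 38, u), (19, 24, 15, 23, r), (19, 24, 15, 25, b), (19, 24, 15, 26, u), (19, 24, 15, 38, u), (19, 24, 28, 23, r), (19, 24, 28, 25, b), (19, 24, 28, 26, u), (19, 24, 28, 38, u), (19, 24, 31, 23, r), (19, 24, 31, 25, b), (19, 24, 31, 26, u), (19, 24, 31, 38, u), (19, 24, 35, 23, r), (19, 24, 35, 25, b), (19, 24, 35, 26, u), (19, 24, 35, 38, u), (19, 26, 14, 23, r), (19, 26, 14, 25, b), (19, 26, 14, 26, u), (19, 26, 14, 38, u), (19, 26, 15, 23, r), (19, 26, 15, 25, b), (19, 26, 15, 26, u), (19, 26, 15, 38, u), (19, 26, 28, 23, r), (19, 26, 28, 25, b), (19, 26, 28, 26, u), (19, 26, 28, 38, u), (19, 26, 31, 23, r), (19, 26, 31, 25, b), (19, 26, 31, 26, u), (19, 26, 31, 38, u), (19, 26, 35, 23, r), (19, 26, 35, 25, b), (19, 26, 35, 26, u), (19, 26, 35, 38, u), (19, 31, 14, 23, r), (19, 31, 14, 25, b), (19, 31, 14, 26, u), (19, 31, 14, 38, u), (19, 31, 15, 23, r), (19, 31, 15, 25, b), (19, 31, 15, 26, u), (19, 31, 15, 38, u), (19, 31, 28, 23, r), (19, 31, 28, 25, b), (19, 31, 28, 26, u), (19, 31, 28, 38, u), (19, 31, 31, 23, r), (19, 31, 31, 25, b), (19, 31, 31, 26, u), (19, 31, 31, 38, u), (19, 31, 35, 23, r), (19, 31, 35, 25, b), (19, 31, 35, 26, u), (19, 31, 35, 38, u), (19, 33, 14, 23, r), (19, 33, 14, 25, b), (19, 33, 14, 26, u), (19, 33, 14, 38, u), (19, 33, 15, 23, r), (19, 33, 15, 25, b), (19, 33, 15, 26, u), (19, 33, 15, 38, u), (19, 33, 28, 23, r), (19, 33, 28, 25, b), (19, 33, 28, 26, u), (19, 33, 28, 38, u), (19, 33, 31, 23, r), (19, 33, 31, 25, b), (19, 33, 31, 26, u), (19, 33, 31, 38, u), (19, 33, 35, 23, r), (19, 33, 35, 25, b), (19, 33, 35, 26, u), (19, 33, 35, 38, u)}
Selection G < 26 and D ≠ 14: {(19, 1, 15, 23, r), (19, 1, 15, 25, b), (19, 1, 28, 23, r), (19, 1, 28, 25, b), (19, 1, 31, 23, r), (19, 1, 31, 25, b), (19, 1, 35, 23, r), (19, 1, 35, 25, b), (19, 24, 15, 23, r), (19, 24, 15, 25, b), (19, 24, 28, 23, r), (19, 24, 28, 25, b), (19, 24, 31, 23, r), (19, 24, 31, 25, b), (19, 24, 35, 23, r), (19, 24, 35, 25, b), (19, 26, 15, 23, r), (19, 26, 15, 25, b), (19, 26, 28, 23, r), (19, 26, 28, 25, b), (19, 26, 31, 23, r), (19, 26, 31, 25, b), (19, 26, 35, 23, r), (19, 26, 35, 25, b), (19, 31, 15, 23, r), (19, 31, 15, 25, b), (19, 31, 28, 23, r), (19, 31, 28, 25, b), (19, 31, 31, 23, r), (19, 31, 31, 25, b), (19, 31, 35, 23, r), (19, 31, 35, 25, b), (19, 33, 15, 23, r), (19, 33, 15, 25, b), (19, 33, 28, 23, r), (19, 33, 28, 25, b), (19, 33, 31, 23, r), (19, 33, 31, 25, b), (19, 33, 35, 23, r), (19, 33, 35, 25, b)}
Selection C = b: {(19, 1, 15, 25, b), (19, 1, 28, 25, b), (19, 1, 31, 25, b), (19, 1, 35, 25, b), (19, 24, 15, 25, b), (19, 24, 28, 25, b), (19, 24, 31, 25, b), (19, 24, 35, 25, b), (19, 26, 15, 25, b), (19, 26, 28, 25, b), (19, 26, 31, 25, b), (19, 26, 35, 25, b), (19, 31, 15, 25, b), (19, 31, 28, 25, b), (19, 31, 31, 25, b), (19, 31, 35, 25, b), (19, 33, 15, 25, b), (19, 33, 28, 25, b), (19, 33, 31, 25, b), (19, 33, 35, 25, b)}
Projecting to F, E (15 duplicate(s) eliminated): {(19, 1), (19, 24), (19, 26), (19, 31), (19, 33)}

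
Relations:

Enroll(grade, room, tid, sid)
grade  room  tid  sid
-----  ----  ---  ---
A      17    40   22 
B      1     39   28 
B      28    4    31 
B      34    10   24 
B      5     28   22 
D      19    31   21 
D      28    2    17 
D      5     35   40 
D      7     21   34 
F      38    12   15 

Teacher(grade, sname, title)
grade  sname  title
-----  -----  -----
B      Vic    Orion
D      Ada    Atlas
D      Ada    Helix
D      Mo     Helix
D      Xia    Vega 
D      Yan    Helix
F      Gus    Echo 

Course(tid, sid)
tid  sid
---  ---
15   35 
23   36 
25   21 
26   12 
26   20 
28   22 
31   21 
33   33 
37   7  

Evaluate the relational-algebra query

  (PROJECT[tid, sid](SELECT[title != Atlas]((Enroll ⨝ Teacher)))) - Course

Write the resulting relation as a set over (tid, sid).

Joining Enroll and Teacher on grade yields {(B, 1, 39, 28, Vic, Orion), (B, 28, 4, 31, Vic, Orion), (B, 34, 10, 24, Vic, Orion), (B, 5, 28, 22, Vic, Orion), (D, 19, 31, 21, Ada, Atlas), (D, 19, 31, 21, Ada, Helix), (D, 19, 31, 21, Mo, Helix), (D, 19, 31, 21, Xia, Vega), (D, 19, 31, 21, Yan, Helix), (D, 28, 2, 17, Ada, Atlas), (D, 28, 2, 17, Ada, Helix), (D, 28, 2, 17, Mo, Helix), (D, 28, 2, 17, Xia, Vega), (D, 28, 2, 17, Yan, Helix), (D, 5, 35, 40, Ada, Atlas), (D, 5, 35, 40, Ada, Helix), (D, 5, 35, 40, Mo, Helix), (D, 5, 35, 40, Xia, Vega), (D, 5, 35, 40, Yan, Helix), (D, 7, 21, 34, Ada, Atlas), (D, 7, 21, 34, Ada, Helix), (D, 7, 21, 34, Mo, Helix), (D, 7, 21, 34, Xia, Vega), (D, 7, 21, 34, Yan, Helix), (F, 38, 12, 15, Gus, Echo)}.
σ[title != Atlas]: keep tuples satisfying title != Atlas → {(B, 1, 39, 28, Vic, Orion), (B, 28, 4, 31, Vic, Orion), (B, 34, 10, 24, Vic, Orion), (B, 5, 28, 22, Vic, Orion), (D, 19, 31, 21, Ada, Helix), (D, 19, 31, 21, Mo, Helix), (D, 19, 31, 21, Xia, Vega), (D, 19, 31, 21, Yan, Helix), (D, 28, 2, 17, Ada, Helix), (D, 28, 2, 17, Mo, Helix), (D, 28, 2, 17, Xia, Vega), (D, 28, 2, 17, Yan, Helix), (D, 5, 35, 40, Ada, Helix), (D, 5, 35, 40, Mo, Helix), (D, 5, 35, 40, Xia, Vega), (D, 5, 35, 40, Yan, Helix), (D, 7, 21, 34, Ada, Helix), (D, 7, 21, 34, Mo, Helix), (D, 7, 21, 34, Xia, Vega), (D, 7, 21, 34, Yan, Helix), (F, 38, 12, 15, Gus, Echo)}
Keep only column(s) tid, sid (12 duplicate(s) eliminated): {(10, 24), (12, 15), (2, 17), (21, 34), (28, 22), (31, 21), (35, 40), (39, 28), (4, 31)}
Difference: {(10, 24), (12, 15), (2, 17), (21, 34), (28, 22), (31, 21), (35, 40), (39, 28), (4, 31)} with {(15, 35), (23, 36), (25, 21), (26, 12), (26, 20), (28, 22), (31, 21), (33, 33), (37, 7)} → {(10, 24), (12, 15), (2, 17), (21, 34), (35, 40), (39, 28), (4, 31)}

{(10, 24), (12, 15), (2, 17), (21, 34), (35, 40), (39, 28), (4, 31)}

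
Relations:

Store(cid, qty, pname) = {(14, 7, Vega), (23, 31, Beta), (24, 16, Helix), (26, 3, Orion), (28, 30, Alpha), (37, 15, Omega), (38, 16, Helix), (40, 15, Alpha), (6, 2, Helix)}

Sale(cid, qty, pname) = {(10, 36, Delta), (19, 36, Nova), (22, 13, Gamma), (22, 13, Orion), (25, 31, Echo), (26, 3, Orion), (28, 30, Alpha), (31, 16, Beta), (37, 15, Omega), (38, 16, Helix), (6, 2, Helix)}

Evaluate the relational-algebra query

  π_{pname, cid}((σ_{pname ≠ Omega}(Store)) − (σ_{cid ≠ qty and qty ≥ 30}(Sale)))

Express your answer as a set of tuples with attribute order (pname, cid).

{(Alpha, 40), (Beta, 23), (Helix, 24), (Helix, 38), (Helix, 6), (Orion, 26), (Vega, 14)}

σ[pname ≠ Omega]: keep tuples satisfying pname ≠ Omega → {(14, 7, Vega), (23, 31, Beta), (24, 16, Helix), (26, 3, Orion), (28, 30, Alpha), (38, 16, Helix), (40, 15, Alpha), (6, 2, Helix)}
σ[cid ≠ qty and qty ≥ 30]: keep tuples satisfying cid ≠ qty and qty ≥ 30 → {(10, 36, Delta), (19, 36, Nova), (25, 31, Echo), (28, 30, Alpha)}
Taking the difference: {(14, 7, Vega), (23, 31, Beta), (24, 16, Helix), (26, 3, Orion), (38, 16, Helix), (40, 15, Alpha), (6, 2, Helix)}
Keep only column(s) pname, cid: {(Alpha, 40), (Beta, 23), (Helix, 24), (Helix, 38), (Helix, 6), (Orion, 26), (Vega, 14)}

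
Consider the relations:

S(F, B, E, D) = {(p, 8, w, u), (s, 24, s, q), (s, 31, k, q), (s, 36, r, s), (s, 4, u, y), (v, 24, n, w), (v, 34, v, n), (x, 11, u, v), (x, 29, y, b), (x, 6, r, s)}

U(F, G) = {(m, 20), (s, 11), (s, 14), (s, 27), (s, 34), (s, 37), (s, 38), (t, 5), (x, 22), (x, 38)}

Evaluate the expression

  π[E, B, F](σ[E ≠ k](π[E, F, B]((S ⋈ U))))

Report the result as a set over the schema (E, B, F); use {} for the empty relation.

S ⋈ U (natural join on F): {(s, 24, s, q, 11), (s, 24, s, q, 14), (s, 24, s, q, 27), (s, 24, s, q, 34), (s, 24, s, q, 37), (s, 24, s, q, 38), (s, 31, k, q, 11), (s, 31, k, q, 14), (s, 31, k, q, 27), (s, 31, k, q, 34), (s, 31, k, q, 37), (s, 31, k, q, 38), (s, 36, r, s, 11), (s, 36, r, s, 14), (s, 36, r, s, 27), (s, 36, r, s, 34), (s, 36, r, s, 37), (s, 36, r, s, 38), (s, 4, u, y, 11), (s, 4, u, y, 14), (s, 4, u, y, 27), (s, 4, u, y, 34), (s, 4, u, y, 37), (s, 4, u, y, 38), (x, 11, u, v, 22), (x, 11, u, v, 38), (x, 29, y, b, 22), (x, 29, y, b, 38), (x, 6, r, s, 22), (x, 6, r, s, 38)}
π[E, F, B]: project onto (E, F, B) (23 duplicate(s) eliminated) → {(k, s, 31), (r, s, 36), (r, x, 6), (s, s, 24), (u, s, 4), (u, x, 11), (y, x, 29)}
Apply σ_{E ≠ k}; surviving tuples: {(r, s, 36), (r, x, 6), (s, s, 24), (u, s, 4), (u, x, 11), (y, x, 29)}
π[E, B, F]: project onto (E, B, F) → {(r, 36, s), (r, 6, x), (s, 24, s), (u, 11, x), (u, 4, s), (y, 29, x)}

{(r, 36, s), (r, 6, x), (s, 24, s), (u, 11, x), (u, 4, s), (y, 29, x)}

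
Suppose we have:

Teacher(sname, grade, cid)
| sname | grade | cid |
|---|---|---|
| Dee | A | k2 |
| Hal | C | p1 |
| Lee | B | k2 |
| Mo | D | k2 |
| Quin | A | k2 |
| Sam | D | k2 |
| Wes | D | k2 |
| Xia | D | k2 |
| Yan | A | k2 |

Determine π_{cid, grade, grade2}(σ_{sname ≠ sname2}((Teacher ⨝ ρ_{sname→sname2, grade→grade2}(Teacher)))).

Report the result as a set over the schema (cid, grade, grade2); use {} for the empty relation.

{(k2, A, A), (k2, A, B), (k2, A, D), (k2, B, A), (k2, B, D), (k2, D, A), (k2, D, B), (k2, D, D)}

ρ[sname→sname2, grade→grade2]: schema becomes (sname2, grade2, cid); tuples unchanged.
Natural join on cid: {(Dee, A, k2, Dee, A), (Dee, A, k2, Lee, B), (Dee, A, k2, Mo, D), (Dee, A, k2, Quin, A), (Dee, A, k2, Sam, D), (Dee, A, k2, Wes, D), (Dee, A, k2, Xia, D), (Dee, A, k2, Yan, A), (Hal, C, p1, Hal, C), (Lee, B, k2, Dee, A), (Lee, B, k2, Lee, B), (Lee, B, k2, Mo, D), (Lee, B, k2, Quin, A), (Lee, B, k2, Sam, D), (Lee, B, k2, Wes, D), (Lee, B, k2, Xia, D), (Lee, B, k2, Yan, A), (Mo, D, k2, Dee, A), (Mo, D, k2, Lee, B), (Mo, D, k2, Mo, D), (Mo, D, k2, Quin, A), (Mo, D, k2, Sam, D), (Mo, D, k2, Wes, D), (Mo, D, k2, Xia, D), (Mo, D, k2, Yan, A), (Quin, A, k2, Dee, A), (Quin, A, k2, Lee, B), (Quin, A, k2, Mo, D), (Quin, A, k2, Quin, A), (Quin, A, k2, Sam, D), (Quin, A, k2, Wes, D), (Quin, A, k2, Xia, D), (Quin, A, k2, Yan, A), (Sam, D, k2, Dee, A), (Sam, D, k2, Lee, B), (Sam, D, k2, Mo, D), (Sam, D, k2, Quin, A), (Sam, D, k2, Sam, D), (Sam, D, k2, Wes, D), (Sam, D, k2, Xia, D), (Sam, D, k2, Yan, A), (Wes, D, k2, Dee, A), (Wes, D, k2, Lee, B), (Wes, D, k2, Mo, D), (Wes, D, k2, Quin, A), (Wes, D, k2, Sam, D), (Wes, D, k2, Wes, D), (Wes, D, k2, Xia, D), (Wes, D, k2, Yan, A), (Xia, D, k2, Dee, A), (Xia, D, k2, Lee, B), (Xia, D, k2, Mo, D), (Xia, D, k2, Quin, A), (Xia, D, k2, Sam, D), (Xia, D, k2, Wes, D), (Xia, D, k2, Xia, D), (Xia, D, k2, Yan, A), (Yan, A, k2, Dee, A), (Yan, A, k2, Lee, B), (Yan, A, k2, Mo, D), (Yan, A, k2, Quin, A), (Yan, A, k2, Sam, D), (Yan, A, k2, Wes, D), (Yan, A, k2, Xia, D), (Yan, A, k2, Yan, A)}
Apply σ_{sname ≠ sname2}; surviving tuples: {(Dee, A, k2, Lee, B), (Dee, A, k2, Mo, D), (Dee, A, k2, Quin, A), (Dee, A, k2, Sam, D), (Dee, A, k2, Wes, D), (Dee, A, k2, Xia, D), (Dee, A, k2, Yan, A), (Lee, B, k2, Dee, A), (Lee, B, k2, Mo, D), (Lee, B, k2, Quin, A), (Lee, B, k2, Sam, D), (Lee, B, k2, Wes, D), (Lee, B, k2, Xia, D), (Lee, B, k2, Yan, A), (Mo, D, k2, Dee, A), (Mo, D, k2, Lee, B), (Mo, D, k2, Quin, A), (Mo, D, k2, Sam, D), (Mo, D, k2, Wes, D), (Mo, D, k2, Xia, D), (Mo, D, k2, Yan, A), (Quin, A, k2, Dee, A), (Quin, A, k2, Lee, B), (Quin, A, k2, Mo, D), (Quin, A, k2, Sam, D), (Quin, A, k2, Wes, D), (Quin, A, k2, Xia, D), (Quin, A, k2, Yan, A), (Sam, D, k2, Dee, A), (Sam, D, k2, Lee, B), (Sam, D, k2, Mo, D), (Sam, D, k2, Quin, A), (Sam, D, k2, Wes, D), (Sam, D, k2, Xia, D), (Sam, D, k2, Yan, A), (Wes, D, k2, Dee, A), (Wes, D, k2, Lee, B), (Wes, D, k2, Mo, D), (Wes, D, k2, Quin, A), (Wes, D, k2, Sam, D), (Wes, D, k2, Xia, D), (Wes, D, k2, Yan, A), (Xia, D, k2, Dee, A), (Xia, D, k2, Lee, B), (Xia, D, k2, Mo, D), (Xia, D, k2, Quin, A), (Xia, D, k2, Sam, D), (Xia, D, k2, Wes, D), (Xia, D, k2, Yan, A), (Yan, A, k2, Dee, A), (Yan, A, k2, Lee, B), (Yan, A, k2, Mo, D), (Yan, A, k2, Quin, A), (Yan, A, k2, Sam, D), (Yan, A, k2, Wes, D), (Yan, A, k2, Xia, D)}
Keep only column(s) cid, grade, grade2 (48 duplicate(s) eliminated): {(k2, A, A), (k2, A, B), (k2, A, D), (k2, B, A), (k2, B, D), (k2, D, A), (k2, D, B), (k2, D, D)}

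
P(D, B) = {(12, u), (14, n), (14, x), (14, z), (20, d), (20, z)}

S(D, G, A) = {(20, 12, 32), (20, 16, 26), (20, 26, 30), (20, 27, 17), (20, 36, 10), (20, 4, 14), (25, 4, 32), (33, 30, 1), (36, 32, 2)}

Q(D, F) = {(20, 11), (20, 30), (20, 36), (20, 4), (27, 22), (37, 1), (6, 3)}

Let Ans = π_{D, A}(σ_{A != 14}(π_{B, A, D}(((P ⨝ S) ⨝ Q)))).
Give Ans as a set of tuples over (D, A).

P ⋈ S (natural join on D): {(20, d, 12, 32), (20, d, 16, 26), (20, d, 26, 30), (20, d, 27, 17), (20, d, 36, 10), (20, d, 4, 14), (20, z, 12, 32), (20, z, 16, 26), (20, z, 26, 30), (20, z, 27, 17), (20, z, 36, 10), (20, z, 4, 14)}
(P ⨝ S) ⋈ Q (natural join on D): {(20, d, 12, 32, 11), (20, d, 12, 32, 30), (20, d, 12, 32, 36), (20, d, 12, 32, 4), (20, d, 16, 26, 11), (20, d, 16, 26, 30), (20, d, 16, 26, 36), (20, d, 16, 26, 4), (20, d, 26, 30, 11), (20, d, 26, 30, 30), (20, d, 26, 30, 36), (20, d, 26, 30, 4), (20, d, 27, 17, 11), (20, d, 27, 17, 30), (20, d, 27, 17, 36), (20, d, 27, 17, 4), (20, d, 36, 10, 11), (20, d, 36, 10, 30), (20, d, 36, 10, 36), (20, d, 36, 10, 4), (20, d, 4, 14, 11), (20, d, 4, 14, 30), (20, d, 4, 14, 36), (20, d, 4, 14, 4), (20, z, 12, 32, 11), (20, z, 12, 32, 30), (20, z, 12, 32, 36), (20, z, 12, 32, 4), (20, z, 16, 26, 11), (20, z, 16, 26, 30), (20, z, 16, 26, 36), (20, z, 16, 26, 4), (20, z, 26, 30, 11), (20, z, 26, 30, 30), (20, z, 26, 30, 36), (20, z, 26, 30, 4), (20, z, 27, 17, 11), (20, z, 27, 17, 30), (20, z, 27, 17, 36), (20, z, 27, 17, 4), (20, z, 36, 10, 11), (20, z, 36, 10, 30), (20, z, 36, 10, 36), (20, z, 36, 10, 4), (20, z, 4, 14, 11), (20, z, 4, 14, 30), (20, z, 4, 14, 36), (20, z, 4, 14, 4)}
Keep only column(s) B, A, D (36 duplicate(s) eliminated): {(d, 10, 20), (d, 14, 20), (d, 17, 20), (d, 26, 20), (d, 30, 20), (d, 32, 20), (z, 10, 20), (z, 14, 20), (z, 17, 20), (z, 26, 20), (z, 30, 20), (z, 32, 20)}
Apply σ_{A != 14}; surviving tuples: {(d, 10, 20), (d, 17, 20), (d, 26, 20), (d, 30, 20), (d, 32, 20), (z, 10, 20), (z, 17, 20), (z, 26, 20), (z, 30, 20), (z, 32, 20)}
Keep only column(s) D, A (5 duplicate(s) eliminated): {(20, 10), (20, 17), (20, 26), (20, 30), (20, 32)}

{(20, 10), (20, 17), (20, 26), (20, 30), (20, 32)}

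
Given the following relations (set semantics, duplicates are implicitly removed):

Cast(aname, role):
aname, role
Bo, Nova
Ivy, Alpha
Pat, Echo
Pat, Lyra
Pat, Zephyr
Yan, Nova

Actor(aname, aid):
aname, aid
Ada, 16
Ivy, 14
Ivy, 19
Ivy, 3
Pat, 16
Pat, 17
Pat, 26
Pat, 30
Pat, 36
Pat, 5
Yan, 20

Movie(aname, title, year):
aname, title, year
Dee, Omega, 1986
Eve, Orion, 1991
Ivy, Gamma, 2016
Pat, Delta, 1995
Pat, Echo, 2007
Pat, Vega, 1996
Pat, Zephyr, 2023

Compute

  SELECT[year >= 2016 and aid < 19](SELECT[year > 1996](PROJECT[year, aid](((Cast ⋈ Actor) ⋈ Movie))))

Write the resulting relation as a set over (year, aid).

{(2016, 14), (2016, 3), (2023, 16), (2023, 17), (2023, 5)}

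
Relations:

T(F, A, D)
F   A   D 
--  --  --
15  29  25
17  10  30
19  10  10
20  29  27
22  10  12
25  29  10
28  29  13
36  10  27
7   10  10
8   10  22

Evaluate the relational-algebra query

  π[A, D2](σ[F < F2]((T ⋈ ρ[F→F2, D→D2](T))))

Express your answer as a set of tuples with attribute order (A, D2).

{(10, 10), (10, 12), (10, 22), (10, 27), (10, 30), (29, 10), (29, 13), (29, 27)}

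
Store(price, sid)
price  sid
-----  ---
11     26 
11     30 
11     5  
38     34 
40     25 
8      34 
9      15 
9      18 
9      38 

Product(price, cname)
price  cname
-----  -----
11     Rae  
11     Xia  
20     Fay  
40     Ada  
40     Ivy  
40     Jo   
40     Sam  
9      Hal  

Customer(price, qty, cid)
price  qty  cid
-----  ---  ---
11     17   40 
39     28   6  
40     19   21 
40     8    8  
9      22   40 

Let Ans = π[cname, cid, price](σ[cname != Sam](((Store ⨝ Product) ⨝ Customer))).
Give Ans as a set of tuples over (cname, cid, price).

{(Ada, 21, 40), (Ada, 8, 40), (Hal, 40, 9), (Ivy, 21, 40), (Ivy, 8, 40), (Jo, 21, 40), (Jo, 8, 40), (Rae, 40, 11), (Xia, 40, 11)}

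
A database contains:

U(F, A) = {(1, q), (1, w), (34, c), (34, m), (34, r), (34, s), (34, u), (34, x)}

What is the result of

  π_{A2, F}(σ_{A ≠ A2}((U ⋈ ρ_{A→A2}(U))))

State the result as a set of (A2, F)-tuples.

ρ[A→A2]: schema becomes (F, A2); tuples unchanged.
U ⋈ ρ_{A→A2}(U) (natural join on F): {(1, q, q), (1, q, w), (1, w, q), (1, w, w), (34, c, c), (34, c, m), (34, c, r), (34, c, s), (34, c, u), (34, c, x), (34, m, c), (34, m, m), (34, m, r), (34, m, s), (34, m, u), (34, m, x), (34, r, c), (34, r, m), (34, r, r), (34, r, s), (34, r, u), (34, r, x), (34, s, c), (34, s, m), (34, s, r), (34, s, s), (34, s, u), (34, s, x), (34, u, c), (34, u, m), (34, u, r), (34, u, s), (34, u, u), (34, u, x), (34, x, c), (34, x, m), (34, x, r), (34, x, s), (34, x, u), (34, x, x)}
Filtering on A ≠ A2 leaves {(1, q, w), (1, w, q), (34, c, m), (34, c, r), (34, c, s), (34, c, u), (34, c, x), (34, m, c), (34, m, r), (34, m, s), (34, m, u), (34, m, x), (34, r, c), (34, r, m), (34, r, s), (34, r, u), (34, r, x), (34, s, c), (34, s, m), (34, s, r), (34, s, u), (34, s, x), (34, u, c), (34, u, m), (34, u, r), (34, u, s), (34, u, x), (34, x, c), (34, x, m), (34, x, r), (34, x, s), (34, x, u)}.
Keep only column(s) A2, F (24 duplicate(s) eliminated): {(c, 34), (m, 34), (q, 1), (r, 34), (s, 34), (u, 34), (w, 1), (x, 34)}

{(c, 34), (m, 34), (q, 1), (r, 34), (s, 34), (u, 34), (w, 1), (x, 34)}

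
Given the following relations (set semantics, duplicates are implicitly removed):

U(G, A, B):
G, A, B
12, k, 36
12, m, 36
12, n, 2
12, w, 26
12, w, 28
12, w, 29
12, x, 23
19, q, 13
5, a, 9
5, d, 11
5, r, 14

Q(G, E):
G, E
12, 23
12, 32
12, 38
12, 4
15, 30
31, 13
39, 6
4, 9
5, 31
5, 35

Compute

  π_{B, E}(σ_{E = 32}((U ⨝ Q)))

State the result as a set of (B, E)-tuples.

{(2, 32), (23, 32), (26, 32), (28, 32), (29, 32), (36, 32)}

Natural join on G: {(12, k, 36, 23), (12, k, 36, 32), (12, k, 36, 38), (12, k, 36, 4), (12, m, 36, 23), (12, m, 36, 32), (12, m, 36, 38), (12, m, 36, 4), (12, n, 2, 23), (12, n, 2, 32), (12, n, 2, 38), (12, n, 2, 4), (12, w, 26, 23), (12, w, 26, 32), (12, w, 26, 38), (12, w, 26, 4), (12, w, 28, 23), (12, w, 28, 32), (12, w, 28, 38), (12, w, 28, 4), (12, w, 29, 23), (12, w, 29, 32), (12, w, 29, 38), (12, w, 29, 4), (12, x, 23, 23), (12, x, 23, 32), (12, x, 23, 38), (12, x, 23, 4), (5, a, 9, 31), (5, a, 9, 35), (5, d, 11, 31), (5, d, 11, 35), (5, r, 14, 31), (5, r, 14, 35)}
σ[E = 32]: keep tuples satisfying E = 32 → {(12, k, 36, 32), (12, m, 36, 32), (12, n, 2, 32), (12, w, 26, 32), (12, w, 28, 32), (12, w, 29, 32), (12, x, 23, 32)}
Projecting to B, E (1 duplicate(s) eliminated): {(2, 32), (23, 32), (26, 32), (28, 32), (29, 32), (36, 32)}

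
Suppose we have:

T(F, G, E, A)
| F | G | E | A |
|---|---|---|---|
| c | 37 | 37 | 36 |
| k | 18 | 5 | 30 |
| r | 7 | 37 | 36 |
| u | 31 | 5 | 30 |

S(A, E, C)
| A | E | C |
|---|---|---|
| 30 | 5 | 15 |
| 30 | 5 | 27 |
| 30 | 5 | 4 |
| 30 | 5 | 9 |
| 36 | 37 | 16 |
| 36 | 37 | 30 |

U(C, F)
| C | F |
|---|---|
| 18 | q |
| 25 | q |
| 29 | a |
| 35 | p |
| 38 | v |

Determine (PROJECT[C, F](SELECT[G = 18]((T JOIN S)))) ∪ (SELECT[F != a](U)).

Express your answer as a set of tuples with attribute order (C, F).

Joining T and S on E, A yields {(c, 37, 37, 36, 16), (c, 37, 37, 36, 30), (k, 18, 5, 30, 15), (k, 18, 5, 30, 27), (k, 18, 5, 30, 4), (k, 18, 5, 30, 9), (r, 7, 37, 36, 16), (r, 7, 37, 36, 30), (u, 31, 5, 30, 15), (u, 31, 5, 30, 27), (u, 31, 5, 30, 4), (u, 31, 5, 30, 9)}.
Filtering on G = 18 leaves {(k, 18, 5, 30, 15), (k, 18, 5, 30, 27), (k, 18, 5, 30, 4), (k, 18, 5, 30, 9)}.
π[C, F]: project onto (C, F) → {(15, k), (27, k), (4, k), (9, k)}
Filtering on F != a leaves {(18, q), (25, q), (35, p), (38, v)}.
Union: {(15, k), (27, k), (4, k), (9, k)} with {(18, q), (25, q), (35, p), (38, v)} → {(15, k), (18, q), (25, q), (27, k), (35, p), (38, v), (4, k), (9, k)}

{(15, k), (18, q), (25, q), (27, k), (35, p), (38, v), (4, k), (9, k)}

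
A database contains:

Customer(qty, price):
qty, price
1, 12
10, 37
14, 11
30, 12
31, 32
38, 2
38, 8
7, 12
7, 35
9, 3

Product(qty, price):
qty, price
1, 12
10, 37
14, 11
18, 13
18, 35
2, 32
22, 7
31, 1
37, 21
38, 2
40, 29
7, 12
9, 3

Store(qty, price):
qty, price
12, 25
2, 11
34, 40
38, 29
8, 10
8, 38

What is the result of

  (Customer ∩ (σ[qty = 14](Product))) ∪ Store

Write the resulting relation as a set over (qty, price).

Apply σ_{qty = 14}; surviving tuples: {(14, 11)}
Intersection: {(1, 12), (10, 37), (14, 11), (30, 12), (31, 32), (38, 2), (38, 8), (7, 12), (7, 35), (9, 3)} with {(14, 11)} → {(14, 11)}
Union: {(14, 11)} with {(12, 25), (2, 11), (34, 40), (38, 29), (8, 10), (8, 38)} → {(12, 25), (14, 11), (2, 11), (34, 40), (38, 29), (8, 10), (8, 38)}

{(12, 25), (14, 11), (2, 11), (34, 40), (38, 29), (8, 10), (8, 38)}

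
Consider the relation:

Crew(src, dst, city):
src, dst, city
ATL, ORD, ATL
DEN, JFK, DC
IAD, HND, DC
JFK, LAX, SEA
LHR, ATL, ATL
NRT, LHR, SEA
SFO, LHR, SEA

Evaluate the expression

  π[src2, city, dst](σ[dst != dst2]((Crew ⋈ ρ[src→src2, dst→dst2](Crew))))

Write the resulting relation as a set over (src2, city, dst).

{(ATL, ATL, ATL), (DEN, DC, HND), (IAD, DC, JFK), (JFK, SEA, LHR), (LHR, ATL, ORD), (NRT, SEA, LAX), (SFO, SEA, LAX)}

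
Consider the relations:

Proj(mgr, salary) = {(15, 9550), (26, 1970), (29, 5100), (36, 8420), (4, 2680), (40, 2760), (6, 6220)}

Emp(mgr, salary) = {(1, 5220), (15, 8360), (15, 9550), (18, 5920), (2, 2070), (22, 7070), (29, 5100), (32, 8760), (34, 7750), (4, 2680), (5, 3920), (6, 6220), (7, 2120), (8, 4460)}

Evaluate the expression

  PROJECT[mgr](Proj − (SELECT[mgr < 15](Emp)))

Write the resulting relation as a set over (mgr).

Apply σ_{mgr < 15}; surviving tuples: {(1, 5220), (2, 2070), (4, 2680), (5, 3920), (6, 6220), (7, 2120), (8, 4460)}
Set difference of the two operands is {(15, 9550), (26, 1970), (29, 5100), (36, 8420), (40, 2760)}.
Projecting to mgr: {15, 26, 29, 36, 40}

{15, 26, 29, 36, 40}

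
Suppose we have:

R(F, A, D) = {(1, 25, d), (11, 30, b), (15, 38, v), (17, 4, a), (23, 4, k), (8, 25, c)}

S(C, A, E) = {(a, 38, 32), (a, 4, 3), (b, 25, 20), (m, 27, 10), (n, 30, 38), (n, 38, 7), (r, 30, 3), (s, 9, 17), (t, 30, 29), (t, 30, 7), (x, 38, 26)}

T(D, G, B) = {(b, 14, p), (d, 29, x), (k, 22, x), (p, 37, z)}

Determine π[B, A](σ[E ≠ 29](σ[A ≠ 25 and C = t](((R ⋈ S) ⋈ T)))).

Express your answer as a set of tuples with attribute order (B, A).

{(p, 30)}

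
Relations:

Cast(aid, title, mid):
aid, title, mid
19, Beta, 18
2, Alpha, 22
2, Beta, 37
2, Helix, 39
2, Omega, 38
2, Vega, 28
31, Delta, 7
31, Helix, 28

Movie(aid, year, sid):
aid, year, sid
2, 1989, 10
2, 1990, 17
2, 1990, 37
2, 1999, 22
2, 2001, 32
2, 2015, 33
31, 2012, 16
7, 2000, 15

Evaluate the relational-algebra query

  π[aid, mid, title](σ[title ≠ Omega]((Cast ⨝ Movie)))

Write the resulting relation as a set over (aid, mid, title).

Natural join on aid: {(2, Alpha, 22, 1989, 10), (2, Alpha, 22, 1990, 17), (2, Alpha, 22, 1990, 37), (2, Alpha, 22, 1999, 22), (2, Alpha, 22, 2001, 32), (2, Alpha, 22, 2015, 33), (2, Beta, 37, 1989, 10), (2, Beta, 37, 1990, 17), (2, Beta, 37, 1990, 37), (2, Beta, 37, 1999, 22), (2, Beta, 37, 2001, 32), (2, Beta, 37, 2015, 33), (2, Helix, 39, 1989, 10), (2, Helix, 39, 1990, 17), (2, Helix, 39, 1990, 37), (2, Helix, 39, 1999, 22), (2, Helix, 39, 2001, 32), (2, Helix, 39, 2015, 33), (2, Omega, 38, 1989, 10), (2, Omega, 38, 1990, 17), (2, Omega, 38, 1990, 37), (2, Omega, 38, 1999, 22), (2, Omega, 38, 2001, 32), (2, Omega, 38, 2015, 33), (2, Vega, 28, 1989, 10), (2, Vega, 28, 1990, 17), (2, Vega, 28, 1990, 37), (2, Vega, 28, 1999, 22), (2, Vega, 28, 2001, 32), (2, Vega, 28, 2015, 33), (31, Delta, 7, 2012, 16), (31, Helix, 28, 2012, 16)}
Apply σ_{title ≠ Omega}; surviving tuples: {(2, Alpha, 22, 1989, 10), (2, Alpha, 22, 1990, 17), (2, Alpha, 22, 1990, 37), (2, Alpha, 22, 1999, 22), (2, Alpha, 22, 2001, 32), (2, Alpha, 22, 2015, 33), (2, Beta, 37, 1989, 10), (2, Beta, 37, 1990, 17), (2, Beta, 37, 1990, 37), (2, Beta, 37, 1999, 22), (2, Beta, 37, 2001, 32), (2, Beta, 37, 2015, 33), (2, Helix, 39, 1989, 10), (2, Helix, 39, 1990, 17), (2, Helix, 39, 1990, 37), (2, Helix, 39, 1999, 22), (2, Helix, 39, 2001, 32), (2, Helix, 39, 2015, 33), (2, Vega, 28, 1989, 10), (2, Vega, 28, 1990, 17), (2, Vega, 28, 1990, 37), (2, Vega, 28, 1999, 22), (2, Vega, 28, 2001, 32), (2, Vega, 28, 2015, 33), (31, Delta, 7, 2012, 16), (31, Helix, 28, 2012, 16)}
Keep only column(s) aid, mid, title (20 duplicate(s) eliminated): {(2, 22, Alpha), (2, 28, Vega), (2, 37, Beta), (2, 39, Helix), (31, 28, Helix), (31, 7, Delta)}

{(2, 22, Alpha), (2, 28, Vega), (2, 37, Beta), (2, 39, Helix), (31, 28, Helix), (31, 7, Delta)}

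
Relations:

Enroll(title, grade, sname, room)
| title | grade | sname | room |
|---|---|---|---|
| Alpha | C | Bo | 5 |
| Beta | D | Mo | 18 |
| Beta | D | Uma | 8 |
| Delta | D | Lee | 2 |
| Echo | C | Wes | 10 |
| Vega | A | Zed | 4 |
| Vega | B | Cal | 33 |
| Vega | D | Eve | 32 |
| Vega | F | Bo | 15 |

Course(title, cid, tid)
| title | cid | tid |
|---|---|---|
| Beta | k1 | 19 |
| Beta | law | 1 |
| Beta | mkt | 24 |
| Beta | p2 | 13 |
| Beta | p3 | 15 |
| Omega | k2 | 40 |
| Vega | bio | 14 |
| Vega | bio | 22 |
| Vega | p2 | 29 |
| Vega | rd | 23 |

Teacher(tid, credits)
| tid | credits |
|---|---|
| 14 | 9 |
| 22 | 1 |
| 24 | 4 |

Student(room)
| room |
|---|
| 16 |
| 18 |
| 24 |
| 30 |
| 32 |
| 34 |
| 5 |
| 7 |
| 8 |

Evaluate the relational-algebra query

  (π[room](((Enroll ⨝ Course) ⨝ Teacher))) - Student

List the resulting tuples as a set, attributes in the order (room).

{15, 33, 4}

Joining Enroll and Course on title yields {(Beta, D, Mo, 18, k1, 19), (Beta, D, Mo, 18, law, 1), (Beta, D, Mo, 18, mkt, 24), (Beta, D, Mo, 18, p2, 13), (Beta, D, Mo, 18, p3, 15), (Beta, D, Uma, 8, k1, 19), (Beta, D, Uma, 8, law, 1), (Beta, D, Uma, 8, mkt, 24), (Beta, D, Uma, 8, p2, 13), (Beta, D, Uma, 8, p3, 15), (Vega, A, Zed, 4, bio, 14), (Vega, A, Zed, 4, bio, 22), (Vega, A, Zed, 4, p2, 29), (Vega, A, Zed, 4, rd, 23), (Vega, B, Cal, 33, bio, 14), (Vega, B, Cal, 33, bio, 22), (Vega, B, Cal, 33, p2, 29), (Vega, B, Cal, 33, rd, 23), (Vega, D, Eve, 32, bio, 14), (Vega, D, Eve, 32, bio, 22), (Vega, D, Eve, 32, p2, 29), (Vega, D, Eve, 32, rd, 23), (Vega, F, Bo, 15, bio, 14), (Vega, F, Bo, 15, bio, 22), (Vega, F, Bo, 15, p2, 29), (Vega, F, Bo, 15, rd, 23)}.
Joining (Enroll ⨝ Course) and Teacher on tid yields {(Beta, D, Mo, 18, mkt, 24, 4), (Beta, D, Uma, 8, mkt, 24, 4), (Vega, A, Zed, 4, bio, 14, 9), (Vega, A, Zed, 4, bio, 22, 1), (Vega, B, Cal, 33, bio, 14, 9), (Vega, B, Cal, 33, bio, 22, 1), (Vega, D, Eve, 32, bio, 14, 9), (Vega, D, Eve, 32, bio, 22, 1), (Vega, F, Bo, 15, bio, 14, 9), (Vega, F, Bo, 15, bio, 22, 1)}.
π_{room} gives {15, 18, 32, 33, 4, 8} (4 duplicate(s) eliminated).
Difference: {15, 18, 32, 33, 4, 8} with {16, 18, 24, 30, 32, 34, 5, 7, 8} → {15, 33, 4}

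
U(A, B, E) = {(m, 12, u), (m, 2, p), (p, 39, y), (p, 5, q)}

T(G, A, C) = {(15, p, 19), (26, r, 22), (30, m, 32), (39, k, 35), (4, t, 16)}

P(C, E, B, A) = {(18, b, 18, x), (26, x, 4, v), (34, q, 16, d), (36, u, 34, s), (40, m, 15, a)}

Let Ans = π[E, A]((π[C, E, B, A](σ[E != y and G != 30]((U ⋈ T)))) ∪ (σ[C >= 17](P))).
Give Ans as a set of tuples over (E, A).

U ⋈ T (natural join on A): {(m, 12, u, 30, 32), (m, 2, p, 30, 32), (p, 39, y, 15, 19), (p, 5, q, 15, 19)}
σ[E != y and G != 30]: keep tuples satisfying E != y and G != 30 → {(p, 5, q, 15, 19)}
Keep only column(s) C, E, B, A: {(19, q, 5, p)}
σ[C >= 17]: keep tuples satisfying C >= 17 → {(18, b, 18, x), (26, x, 4, v), (34, q, 16, d), (36, u, 34, s), (40, m, 15, a)}
Union: {(19, q, 5, p)} with {(18, b, 18, x), (26, x, 4, v), (34, q, 16, d), (36, u, 34, s), (40, m, 15, a)} → {(18, b, 18, x), (19, q, 5, p), (26, x, 4, v), (34, q, 16, d), (36, u, 34, s), (40, m, 15, a)}
Keep only column(s) E, A: {(b, x), (m, a), (q, d), (q, p), (u, s), (x, v)}

{(b, x), (m, a), (q, d), (q, p), (u, s), (x, v)}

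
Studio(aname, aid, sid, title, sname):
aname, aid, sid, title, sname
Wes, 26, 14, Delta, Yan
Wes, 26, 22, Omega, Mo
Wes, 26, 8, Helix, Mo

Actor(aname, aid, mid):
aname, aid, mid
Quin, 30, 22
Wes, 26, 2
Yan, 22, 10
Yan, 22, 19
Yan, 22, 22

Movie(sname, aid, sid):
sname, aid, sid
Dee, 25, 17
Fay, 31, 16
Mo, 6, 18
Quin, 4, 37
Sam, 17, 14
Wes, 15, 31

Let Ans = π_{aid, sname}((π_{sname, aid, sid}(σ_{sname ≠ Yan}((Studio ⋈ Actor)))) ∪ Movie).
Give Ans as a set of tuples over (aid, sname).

Studio ⋈ Actor (natural join on aname, aid): {(Wes, 26, 14, Delta, Yan, 2), (Wes, 26, 22, Omega, Mo, 2), (Wes, 26, 8, Helix, Mo, 2)}
σ[sname ≠ Yan]: keep tuples satisfying sname ≠ Yan → {(Wes, 26, 22, Omega, Mo, 2), (Wes, 26, 8, Helix, Mo, 2)}
Projecting to sname, aid, sid: {(Mo, 26, 22), (Mo, 26, 8)}
Set union of the two operands is {(Dee, 25, 17), (Fay, 31, 16), (Mo, 26, 22), (Mo, 26, 8), (Mo, 6, 18), (Quin, 4, 37), (Sam, 17, 14), (Wes, 15, 31)}.
Projecting to aid, sname (1 duplicate(s) eliminated): {(15, Wes), (17, Sam), (25, Dee), (26, Mo), (31, Fay), (4, Quin), (6, Mo)}

{(15, Wes), (17, Sam), (25, Dee), (26, Mo), (31, Fay), (4, Quin), (6, Mo)}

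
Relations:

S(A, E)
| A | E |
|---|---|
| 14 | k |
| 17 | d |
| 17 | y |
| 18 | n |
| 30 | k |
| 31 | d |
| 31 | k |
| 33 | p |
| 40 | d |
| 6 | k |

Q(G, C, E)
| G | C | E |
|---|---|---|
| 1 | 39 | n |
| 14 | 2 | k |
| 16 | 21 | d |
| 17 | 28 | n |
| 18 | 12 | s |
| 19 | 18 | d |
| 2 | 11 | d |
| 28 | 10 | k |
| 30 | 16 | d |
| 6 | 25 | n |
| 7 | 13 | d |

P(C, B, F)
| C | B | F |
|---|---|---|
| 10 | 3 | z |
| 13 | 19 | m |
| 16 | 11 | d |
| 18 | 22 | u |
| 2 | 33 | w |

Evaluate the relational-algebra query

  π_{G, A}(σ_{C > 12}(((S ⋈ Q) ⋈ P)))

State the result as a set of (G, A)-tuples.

{(19, 17), (19, 31), (19, 40), (30, 17), (30, 31), (30, 40), (7, 17), (7, 31), (7, 40)}

Natural join on E: {(14, k, 14, 2), (14, k, 28, 10), (17, d, 16, 21), (17, d, 19, 18), (17, d, 2, 11), (17, d, 30, 16), (17, d, 7, 13), (18, n, 1, 39), (18, n, 17, 28), (18, n, 6, 25), (30, k, 14, 2), (30, k, 28, 10), (31, d, 16, 21), (31, d, 19, 18), (31, d, 2, 11), (31, d, 30, 16), (31, d, 7, 13), (31, k, 14, 2), (31, k, 28, 10), (40, d, 16, 21), (40, d, 19, 18), (40, d, 2, 11), (40, d, 30, 16), (40, d, 7, 13), (6, k, 14, 2), (6, k, 28, 10)}
Natural join on C: {(14, k, 14, 2, 33, w), (14, k, 28, 10, 3, z), (17, d, 19, 18, 22, u), (17, d, 30, 16, 11, d), (17, d, 7, 13, 19, m), (30, k, 14, 2, 33, w), (30, k, 28, 10, 3, z), (31, d, 19, 18, 22, u), (31, d, 30, 16, 11, d), (31, d, 7, 13, 19, m), (31, k, 14, 2, 33, w), (31, k, 28, 10, 3, z), (40, d, 19, 18, 22, u), (40, d, 30, 16, 11, d), (40, d, 7, 13, 19, m), (6, k, 14, 2, 33, w), (6, k, 28, 10, 3, z)}
Filtering on C > 12 leaves {(17, d, 19, 18, 22, u), (17, d, 30, 16, 11, d), (17, d, 7, 13, 19, m), (31, d, 19, 18, 22, u), (31, d, 30, 16, 11, d), (31, d, 7, 13, 19, m), (40, d, 19, 18, 22, u), (40, d, 30, 16, 11, d), (40, d, 7, 13, 19, m)}.
Keep only column(s) G, A: {(19, 17), (19, 31), (19, 40), (30, 17), (30, 31), (30, 40), (7, 17), (7, 31), (7, 40)}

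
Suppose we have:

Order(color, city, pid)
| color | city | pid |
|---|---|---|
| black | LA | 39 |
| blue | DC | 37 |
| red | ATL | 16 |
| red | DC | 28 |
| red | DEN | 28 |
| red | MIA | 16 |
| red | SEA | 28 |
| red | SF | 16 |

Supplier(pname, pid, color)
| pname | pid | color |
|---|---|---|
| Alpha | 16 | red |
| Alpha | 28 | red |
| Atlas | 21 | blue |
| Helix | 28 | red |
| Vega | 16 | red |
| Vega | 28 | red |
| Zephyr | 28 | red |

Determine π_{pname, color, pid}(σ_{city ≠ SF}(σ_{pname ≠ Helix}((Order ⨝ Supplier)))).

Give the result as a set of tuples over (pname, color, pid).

{(Alpha, red, 16), (Alpha, red, 28), (Vega, red, 16), (Vega, red, 28), (Zephyr, red, 28)}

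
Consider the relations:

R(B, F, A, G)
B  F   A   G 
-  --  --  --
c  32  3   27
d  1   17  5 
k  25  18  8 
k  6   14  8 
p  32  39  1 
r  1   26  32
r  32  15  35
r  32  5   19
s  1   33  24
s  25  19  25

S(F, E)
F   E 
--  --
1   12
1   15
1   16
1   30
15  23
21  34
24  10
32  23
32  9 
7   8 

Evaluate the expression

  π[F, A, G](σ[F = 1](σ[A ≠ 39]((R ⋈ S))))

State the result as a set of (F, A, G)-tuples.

R ⋈ S (natural join on F): {(c, 32, 3, 27, 23), (c, 32, 3, 27, 9), (d, 1, 17, 5, 12), (d, 1, 17, 5, 15), (d, 1, 17, 5, 16), (d, 1, 17, 5, 30), (p, 32, 39, 1, 23), (p, 32, 39, 1, 9), (r, 1, 26, 32, 12), (r, 1, 26, 32, 15), (r, 1, 26, 32, 16), (r, 1, 26, 32, 30), (r, 32, 15, 35, 23), (r, 32, 15, 35, 9), (r, 32, 5, 19, 23), (r, 32, 5, 19, 9), (s, 1, 33, 24, 12), (s, 1, 33, 24, 15), (s, 1, 33, 24, 16), (s, 1, 33, 24, 30)}
σ[A ≠ 39]: keep tuples satisfying A ≠ 39 → {(c, 32, 3, 27, 23), (c, 32, 3, 27, 9), (d, 1, 17, 5, 12), (d, 1, 17, 5, 15), (d, 1, 17, 5, 16), (d, 1, 17, 5, 30), (r, 1, 26, 32, 12), (r, 1, 26, 32, 15), (r, 1, 26, 32, 16), (r, 1, 26, 32, 30), (r, 32, 15, 35, 23), (r, 32, 15, 35, 9), (r, 32, 5, 19, 23), (r, 32, 5, 19, 9), (s, 1, 33, 24, 12), (s, 1, 33, 24, 15), (s, 1, 33, 24, 16), (s, 1, 33, 24, 30)}
σ[F = 1]: keep tuples satisfying F = 1 → {(d, 1, 17, 5, 12), (d, 1, 17, 5, 15), (d, 1, 17, 5, 16), (d, 1, 17, 5, 30), (r, 1, 26, 32, 12), (r, 1, 26, 32, 15), (r, 1, 26, 32, 16), (r, 1, 26, 32, 30), (s, 1, 33, 24, 12), (s, 1, 33, 24, 15), (s, 1, 33, 24, 16), (s, 1, 33, 24, 30)}
π[F, A, G]: project onto (F, A, G) (9 duplicate(s) eliminated) → {(1, 17, 5), (1, 26, 32), (1, 33, 24)}

{(1, 17, 5), (1, 26, 32), (1, 33, 24)}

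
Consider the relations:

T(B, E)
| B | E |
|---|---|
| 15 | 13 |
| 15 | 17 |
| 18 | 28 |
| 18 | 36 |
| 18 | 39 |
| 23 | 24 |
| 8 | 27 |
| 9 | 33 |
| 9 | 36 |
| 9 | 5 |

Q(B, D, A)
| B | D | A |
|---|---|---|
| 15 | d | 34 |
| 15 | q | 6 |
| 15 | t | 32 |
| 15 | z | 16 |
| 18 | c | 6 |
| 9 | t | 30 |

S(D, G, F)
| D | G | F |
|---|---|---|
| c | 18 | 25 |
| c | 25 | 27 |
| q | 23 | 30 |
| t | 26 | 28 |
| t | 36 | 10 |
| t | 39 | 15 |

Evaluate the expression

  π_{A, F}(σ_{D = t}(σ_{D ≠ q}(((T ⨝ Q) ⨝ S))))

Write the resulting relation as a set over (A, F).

{(30, 10), (30, 15), (30, 28), (32, 10), (32, 15), (32, 28)}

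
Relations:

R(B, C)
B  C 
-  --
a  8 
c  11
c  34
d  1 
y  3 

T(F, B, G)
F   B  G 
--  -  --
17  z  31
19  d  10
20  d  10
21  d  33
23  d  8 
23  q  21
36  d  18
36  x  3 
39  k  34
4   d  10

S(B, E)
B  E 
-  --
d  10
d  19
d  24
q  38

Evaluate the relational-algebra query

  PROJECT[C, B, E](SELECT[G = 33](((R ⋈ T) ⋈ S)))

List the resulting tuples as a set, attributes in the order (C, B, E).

{(1, d, 10), (1, d, 19), (1, d, 24)}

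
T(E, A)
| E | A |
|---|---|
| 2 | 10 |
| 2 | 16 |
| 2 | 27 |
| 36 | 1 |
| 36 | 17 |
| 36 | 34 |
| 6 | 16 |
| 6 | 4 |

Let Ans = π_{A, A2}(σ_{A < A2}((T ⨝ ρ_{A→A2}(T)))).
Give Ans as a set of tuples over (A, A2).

{(1, 17), (1, 34), (10, 16), (10, 27), (16, 27), (17, 34), (4, 16)}

ρ[A→A2]: schema becomes (E, A2); tuples unchanged.
T ⋈ ρ_{A→A2}(T) (natural join on E): {(2, 10, 10), (2, 10, 16), (2, 10, 27), (2, 16, 10), (2, 16, 16), (2, 16, 27), (2, 27, 10), (2, 27, 16), (2, 27, 27), (36, 1, 1), (36, 1, 17), (36, 1, 34), (36, 17, 1), (36, 17, 17), (36, 17, 34), (36, 34, 1), (36, 34, 17), (36, 34, 34), (6, 16, 16), (6, 16, 4), (6, 4, 16), (6, 4, 4)}
σ[A < A2]: keep tuples satisfying A < A2 → {(2, 10, 16), (2, 10, 27), (2, 16, 27), (36, 1, 17), (36, 1, 34), (36, 17, 34), (6, 4, 16)}
Projecting to A, A2: {(1, 17), (1, 34), (10, 16), (10, 27), (16, 27), (17, 34), (4, 16)}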